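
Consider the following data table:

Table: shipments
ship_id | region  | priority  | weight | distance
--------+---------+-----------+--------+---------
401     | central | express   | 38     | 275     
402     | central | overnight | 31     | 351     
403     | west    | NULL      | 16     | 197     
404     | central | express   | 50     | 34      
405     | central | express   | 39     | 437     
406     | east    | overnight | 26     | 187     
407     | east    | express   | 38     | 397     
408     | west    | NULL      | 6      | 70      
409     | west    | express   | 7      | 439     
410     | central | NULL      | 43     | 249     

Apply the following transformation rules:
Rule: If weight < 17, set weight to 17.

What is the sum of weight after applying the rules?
316

Step 1: 3 records have weight < 17
Step 2: These records originally summed to 29
Step 3: After setting to minimum: 3 × 17 = 51
Step 4: Unaffected records sum: 265
Step 5: Final sum = 51 + 265 = 316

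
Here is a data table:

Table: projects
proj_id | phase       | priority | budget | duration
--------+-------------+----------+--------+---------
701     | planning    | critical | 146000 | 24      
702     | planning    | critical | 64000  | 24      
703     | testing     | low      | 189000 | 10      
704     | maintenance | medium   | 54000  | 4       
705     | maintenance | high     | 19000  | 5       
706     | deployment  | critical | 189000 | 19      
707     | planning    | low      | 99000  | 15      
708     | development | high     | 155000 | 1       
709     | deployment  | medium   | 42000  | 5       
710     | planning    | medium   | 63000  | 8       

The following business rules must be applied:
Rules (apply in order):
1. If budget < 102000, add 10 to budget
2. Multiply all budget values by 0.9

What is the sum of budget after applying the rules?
918054.0

Step 1: Apply Rule 1 - Add 10 to records with budget < 102000
  - 6 records affected: 341000 + (6 × 10) = 341060
  - Unaffected records: 679000
  - Sum after Rule 1: 1020060
Step 2: Apply Rule 2 - Multiply all by 0.9
  - 1020060 × 0.9 = 918054.0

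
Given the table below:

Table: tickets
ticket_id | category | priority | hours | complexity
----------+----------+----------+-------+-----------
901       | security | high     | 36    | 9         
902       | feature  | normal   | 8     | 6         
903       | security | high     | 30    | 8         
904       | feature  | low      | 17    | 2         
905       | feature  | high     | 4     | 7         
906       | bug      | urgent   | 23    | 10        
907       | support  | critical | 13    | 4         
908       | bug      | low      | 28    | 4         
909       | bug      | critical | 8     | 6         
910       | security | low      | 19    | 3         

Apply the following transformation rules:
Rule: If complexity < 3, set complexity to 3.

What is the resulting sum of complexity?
60

Step 1: 1 records have complexity < 3
Step 2: These records originally summed to 2
Step 3: After setting to minimum: 1 × 3 = 3
Step 4: Unaffected records sum: 57
Step 5: Final sum = 3 + 57 = 60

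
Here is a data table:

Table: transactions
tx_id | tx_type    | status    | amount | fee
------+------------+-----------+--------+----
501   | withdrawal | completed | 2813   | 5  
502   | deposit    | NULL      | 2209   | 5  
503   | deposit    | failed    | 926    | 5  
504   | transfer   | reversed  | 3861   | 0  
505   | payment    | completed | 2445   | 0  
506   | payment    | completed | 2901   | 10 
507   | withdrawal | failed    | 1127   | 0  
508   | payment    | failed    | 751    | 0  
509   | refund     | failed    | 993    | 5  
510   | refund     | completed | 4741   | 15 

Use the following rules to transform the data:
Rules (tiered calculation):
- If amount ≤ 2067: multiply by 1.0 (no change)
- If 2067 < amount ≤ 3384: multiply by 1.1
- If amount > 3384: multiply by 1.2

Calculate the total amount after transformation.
25524.2

Step 1: Tier 1 (amount ≤ 2067): 4 records, sum = 3797 × 1.0 = 3797.0
Step 2: Tier 2 (2067 < amount ≤ 3384): 4 records, sum = 10368 × 1.1 = 11404.8
Step 3: Tier 3 (amount > 3384): 2 records, sum = 8602 × 1.2 = 10322.4
Step 4: Final sum = 3797.0 + 11404.8 + 10322.4 = 25524.2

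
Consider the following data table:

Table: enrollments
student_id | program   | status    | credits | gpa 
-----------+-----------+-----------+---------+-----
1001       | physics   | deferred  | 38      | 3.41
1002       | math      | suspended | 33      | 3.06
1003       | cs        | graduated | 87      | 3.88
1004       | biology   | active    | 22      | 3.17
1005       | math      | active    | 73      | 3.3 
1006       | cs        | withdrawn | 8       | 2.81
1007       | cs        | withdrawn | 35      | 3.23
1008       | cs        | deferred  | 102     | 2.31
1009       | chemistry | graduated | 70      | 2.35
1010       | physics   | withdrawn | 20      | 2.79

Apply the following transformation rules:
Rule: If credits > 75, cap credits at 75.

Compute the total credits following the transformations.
449

Step 1: 2 records have credits > 75
Step 2: These records originally summed to 189
Step 3: After capping: 2 × 75 = 150
Step 4: Unaffected records sum: 299
Step 5: Final sum = 150 + 299 = 449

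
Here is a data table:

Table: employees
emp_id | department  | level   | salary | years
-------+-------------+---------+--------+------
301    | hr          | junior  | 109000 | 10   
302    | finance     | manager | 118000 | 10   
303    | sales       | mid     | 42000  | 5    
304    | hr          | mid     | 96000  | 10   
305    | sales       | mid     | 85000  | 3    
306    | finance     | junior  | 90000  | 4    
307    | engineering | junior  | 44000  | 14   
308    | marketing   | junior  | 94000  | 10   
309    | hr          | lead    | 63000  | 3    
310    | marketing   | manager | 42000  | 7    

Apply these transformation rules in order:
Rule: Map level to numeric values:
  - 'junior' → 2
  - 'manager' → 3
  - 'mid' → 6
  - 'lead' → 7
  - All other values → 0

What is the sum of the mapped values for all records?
39

Step 1: Apply mapping to each record
Step 2: Count by status:
  'junior': 4 records × 2 = 8
  'manager': 2 records × 3 = 6
  'mid': 3 records × 6 = 18
  'lead': 1 records × 7 = 7
Step 3: Sum all mapped values = 39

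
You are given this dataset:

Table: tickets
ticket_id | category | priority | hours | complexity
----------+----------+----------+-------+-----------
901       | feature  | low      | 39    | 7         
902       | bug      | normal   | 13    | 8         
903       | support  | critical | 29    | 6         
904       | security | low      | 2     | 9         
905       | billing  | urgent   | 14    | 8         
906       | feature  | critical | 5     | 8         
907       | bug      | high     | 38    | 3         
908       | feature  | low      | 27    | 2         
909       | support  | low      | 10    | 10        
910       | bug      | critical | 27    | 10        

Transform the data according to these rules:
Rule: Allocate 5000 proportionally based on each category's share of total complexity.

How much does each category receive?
billing: 563.38, bug: 1478.87, feature: 1197.18, security: 633.8, support: 1126.76

Step 1: Calculate total complexity = 71
Step 2: Calculate each category's proportion:
  billing: 8/71 = 11.27% → 563.38
  bug: 21/71 = 29.58% → 1478.87
  feature: 17/71 = 23.94% → 1197.18
  security: 9/71 = 12.68% → 633.8
  support: 16/71 = 22.54% → 1126.76
Step 3: Verify: sum of allocations ≈ 5000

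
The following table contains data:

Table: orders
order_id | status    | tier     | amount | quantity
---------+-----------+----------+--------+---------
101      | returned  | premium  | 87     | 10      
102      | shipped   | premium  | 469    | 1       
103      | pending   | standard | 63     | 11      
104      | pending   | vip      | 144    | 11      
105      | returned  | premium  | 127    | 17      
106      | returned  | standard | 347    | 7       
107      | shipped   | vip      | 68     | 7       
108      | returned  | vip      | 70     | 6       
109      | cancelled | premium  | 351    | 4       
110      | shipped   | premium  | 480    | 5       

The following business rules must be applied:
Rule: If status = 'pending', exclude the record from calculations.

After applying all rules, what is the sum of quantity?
57

Step 1: Identify records where status = 'pending'
Step 2: The excluded records sum to 22
Step 3: Original total quantity = 79
Step 4: Remaining total = 79 - 22 = 57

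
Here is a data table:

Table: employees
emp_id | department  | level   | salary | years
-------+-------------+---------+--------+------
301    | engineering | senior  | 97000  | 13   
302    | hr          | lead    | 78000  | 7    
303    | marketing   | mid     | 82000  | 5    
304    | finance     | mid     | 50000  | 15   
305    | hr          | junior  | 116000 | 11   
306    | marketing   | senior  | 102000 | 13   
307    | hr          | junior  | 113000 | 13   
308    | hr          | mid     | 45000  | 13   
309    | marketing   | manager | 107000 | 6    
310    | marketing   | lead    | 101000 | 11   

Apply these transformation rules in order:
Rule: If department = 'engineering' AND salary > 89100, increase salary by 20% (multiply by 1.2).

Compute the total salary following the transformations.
910400.0

Step 1: Find records where department = 'engineering' AND salary > 89100
Step 2: 1 records match, summing to 97000
Step 3: After multiplier: 97000 × 1.2 = 116400.0
Step 4: Unaffected records sum: 794000
Step 5: Final sum = 116400.0 + 794000 = 910400.0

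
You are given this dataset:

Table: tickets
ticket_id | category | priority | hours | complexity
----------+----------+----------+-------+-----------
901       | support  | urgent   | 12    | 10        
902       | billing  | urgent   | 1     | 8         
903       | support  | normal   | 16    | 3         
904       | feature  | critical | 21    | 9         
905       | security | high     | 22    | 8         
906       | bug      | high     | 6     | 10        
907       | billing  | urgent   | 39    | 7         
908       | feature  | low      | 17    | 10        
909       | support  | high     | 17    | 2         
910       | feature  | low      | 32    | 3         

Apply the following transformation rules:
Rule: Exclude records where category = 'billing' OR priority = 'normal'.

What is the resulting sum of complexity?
52

Step 1: Find records where category = 'billing' OR priority = 'normal'
Step 2: 3 records match, summing to 18
Step 3: Original sum: 70
Step 4: Remaining sum = 70 - 18 = 52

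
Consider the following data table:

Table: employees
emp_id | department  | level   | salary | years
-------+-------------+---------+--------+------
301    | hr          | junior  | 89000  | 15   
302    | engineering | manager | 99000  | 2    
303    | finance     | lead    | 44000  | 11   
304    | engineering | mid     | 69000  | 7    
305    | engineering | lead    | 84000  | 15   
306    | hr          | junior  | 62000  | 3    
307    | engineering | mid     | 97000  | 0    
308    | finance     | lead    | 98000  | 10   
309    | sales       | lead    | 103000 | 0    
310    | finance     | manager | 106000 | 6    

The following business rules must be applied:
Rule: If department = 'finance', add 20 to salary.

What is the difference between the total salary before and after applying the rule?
60

Step 1: Original sum of salary = 851000
Step 2: 3 records have department = 'finance'
Step 3: Each affected record changes by 20
Step 4: Total change = 3 × 20 = 60
Step 5: New sum = 851000 + 60 = 851060
Step 6: Difference = |851060 - 851000| = 60
        (Sum increased by 60)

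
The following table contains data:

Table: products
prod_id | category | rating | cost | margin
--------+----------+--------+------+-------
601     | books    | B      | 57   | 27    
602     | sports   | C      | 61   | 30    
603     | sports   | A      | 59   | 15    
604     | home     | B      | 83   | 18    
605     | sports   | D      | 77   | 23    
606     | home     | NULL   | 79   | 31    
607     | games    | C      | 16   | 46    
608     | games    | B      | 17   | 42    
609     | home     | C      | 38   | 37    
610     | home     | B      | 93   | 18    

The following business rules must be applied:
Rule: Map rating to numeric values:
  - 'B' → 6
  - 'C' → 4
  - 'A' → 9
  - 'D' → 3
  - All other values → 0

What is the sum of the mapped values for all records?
48

Step 1: Apply mapping to each record
Step 2: Count by status:
  'B': 4 records × 6 = 24
  'C': 3 records × 4 = 12
  'A': 1 records × 9 = 9
  'D': 1 records × 3 = 3
Step 3: Sum all mapped values = 48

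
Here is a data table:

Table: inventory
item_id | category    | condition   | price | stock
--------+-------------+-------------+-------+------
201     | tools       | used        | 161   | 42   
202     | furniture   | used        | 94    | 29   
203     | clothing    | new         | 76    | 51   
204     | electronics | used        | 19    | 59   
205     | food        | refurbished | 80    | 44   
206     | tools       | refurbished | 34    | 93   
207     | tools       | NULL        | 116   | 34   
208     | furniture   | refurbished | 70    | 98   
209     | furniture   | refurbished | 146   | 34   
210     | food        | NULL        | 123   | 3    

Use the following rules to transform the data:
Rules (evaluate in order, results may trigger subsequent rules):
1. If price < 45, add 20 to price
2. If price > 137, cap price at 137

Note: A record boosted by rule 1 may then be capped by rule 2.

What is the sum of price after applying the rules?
926

Step 1: Apply rule 1 to records with price < 45
  - 2 records get bonus of 20
  - Of these, 0 records then exceed 137 and get capped
Step 2: Apply rule 2 to records with price > 137
  - 2 records (original) are capped
Step 3: Calculate final sum = 926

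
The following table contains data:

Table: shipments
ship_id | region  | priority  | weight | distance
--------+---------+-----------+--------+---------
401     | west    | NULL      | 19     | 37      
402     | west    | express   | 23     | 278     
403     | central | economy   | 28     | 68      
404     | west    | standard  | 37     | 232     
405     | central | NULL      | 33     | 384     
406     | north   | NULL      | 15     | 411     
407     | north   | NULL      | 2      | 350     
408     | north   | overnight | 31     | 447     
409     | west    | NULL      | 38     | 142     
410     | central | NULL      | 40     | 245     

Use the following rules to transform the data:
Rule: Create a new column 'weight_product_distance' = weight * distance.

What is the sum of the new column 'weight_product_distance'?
66175

Step 1: For each record, compute weight * distance
Example calculations:
  19 * 37 = 703
  23 * 278 = 6394
  28 * 68 = 1904
  ...
Step 2: Sum all derived values
Step 3: Total = 66175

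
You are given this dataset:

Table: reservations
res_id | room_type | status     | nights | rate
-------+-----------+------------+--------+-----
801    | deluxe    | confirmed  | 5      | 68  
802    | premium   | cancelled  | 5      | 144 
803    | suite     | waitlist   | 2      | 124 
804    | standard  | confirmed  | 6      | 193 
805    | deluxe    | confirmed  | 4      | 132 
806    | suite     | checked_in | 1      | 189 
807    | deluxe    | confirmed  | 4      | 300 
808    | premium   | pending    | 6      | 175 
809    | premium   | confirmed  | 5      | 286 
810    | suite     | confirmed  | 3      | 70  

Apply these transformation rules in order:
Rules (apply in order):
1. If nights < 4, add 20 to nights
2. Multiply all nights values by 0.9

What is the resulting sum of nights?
90.9

Step 1: Apply Rule 1 - Add 20 to records with nights < 4
  - 3 records affected: 6 + (3 × 20) = 66
  - Unaffected records: 35
  - Sum after Rule 1: 101
Step 2: Apply Rule 2 - Multiply all by 0.9
  - 101 × 0.9 = 90.9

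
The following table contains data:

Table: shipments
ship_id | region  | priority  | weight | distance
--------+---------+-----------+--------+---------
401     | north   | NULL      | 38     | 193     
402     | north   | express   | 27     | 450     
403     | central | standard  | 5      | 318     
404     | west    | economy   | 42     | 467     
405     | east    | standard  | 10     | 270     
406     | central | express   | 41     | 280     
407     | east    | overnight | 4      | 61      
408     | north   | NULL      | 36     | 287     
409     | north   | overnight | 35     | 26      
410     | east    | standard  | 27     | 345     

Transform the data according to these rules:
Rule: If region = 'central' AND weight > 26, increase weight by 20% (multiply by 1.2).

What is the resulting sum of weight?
273.2

Step 1: Find records where region = 'central' AND weight > 26
Step 2: 1 records match, summing to 41
Step 3: After multiplier: 41 × 1.2 = 49.2
Step 4: Unaffected records sum: 224
Step 5: Final sum = 49.2 + 224 = 273.2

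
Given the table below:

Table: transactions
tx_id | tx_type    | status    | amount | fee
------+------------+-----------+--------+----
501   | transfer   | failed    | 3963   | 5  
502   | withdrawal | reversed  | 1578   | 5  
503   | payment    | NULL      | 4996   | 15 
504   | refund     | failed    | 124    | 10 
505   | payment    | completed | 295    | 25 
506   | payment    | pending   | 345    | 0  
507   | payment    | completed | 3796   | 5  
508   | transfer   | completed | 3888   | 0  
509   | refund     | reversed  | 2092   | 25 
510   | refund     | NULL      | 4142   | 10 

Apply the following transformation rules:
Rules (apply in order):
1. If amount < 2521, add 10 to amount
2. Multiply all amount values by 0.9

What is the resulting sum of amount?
22742.1

Step 1: Apply Rule 1 - Add 10 to records with amount < 2521
  - 5 records affected: 4434 + (5 × 10) = 4484
  - Unaffected records: 20785
  - Sum after Rule 1: 25269
Step 2: Apply Rule 2 - Multiply all by 0.9
  - 25269 × 0.9 = 22742.1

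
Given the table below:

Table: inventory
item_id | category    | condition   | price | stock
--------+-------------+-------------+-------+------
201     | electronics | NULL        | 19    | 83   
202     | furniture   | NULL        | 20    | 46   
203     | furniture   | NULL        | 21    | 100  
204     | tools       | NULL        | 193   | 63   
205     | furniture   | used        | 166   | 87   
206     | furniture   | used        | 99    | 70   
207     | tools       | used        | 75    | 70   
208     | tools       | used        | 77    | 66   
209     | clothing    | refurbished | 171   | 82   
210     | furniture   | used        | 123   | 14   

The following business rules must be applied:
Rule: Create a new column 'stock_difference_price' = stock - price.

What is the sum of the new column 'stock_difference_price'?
-283

Step 1: For each record, compute stock - price
Example calculations:
  83 - 19 = 64
  46 - 20 = 26
  100 - 21 = 79
  ...
Step 2: Sum all derived values
Step 3: Total = -283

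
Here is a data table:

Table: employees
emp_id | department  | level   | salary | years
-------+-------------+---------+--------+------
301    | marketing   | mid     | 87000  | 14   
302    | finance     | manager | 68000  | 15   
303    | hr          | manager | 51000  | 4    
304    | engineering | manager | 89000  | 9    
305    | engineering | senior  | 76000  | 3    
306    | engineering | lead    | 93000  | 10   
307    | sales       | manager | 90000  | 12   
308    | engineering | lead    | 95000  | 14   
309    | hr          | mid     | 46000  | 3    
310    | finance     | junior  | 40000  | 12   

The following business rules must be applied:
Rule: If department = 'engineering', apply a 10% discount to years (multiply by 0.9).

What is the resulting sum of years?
92.4

Step 1: Records with department = 'engineering' have total years = 36
Step 2: Apply multiplier: 36 × 0.9 = 32.4
Step 3: Other records total: 60
Step 4: Final sum = 32.4 + 60 = 92.4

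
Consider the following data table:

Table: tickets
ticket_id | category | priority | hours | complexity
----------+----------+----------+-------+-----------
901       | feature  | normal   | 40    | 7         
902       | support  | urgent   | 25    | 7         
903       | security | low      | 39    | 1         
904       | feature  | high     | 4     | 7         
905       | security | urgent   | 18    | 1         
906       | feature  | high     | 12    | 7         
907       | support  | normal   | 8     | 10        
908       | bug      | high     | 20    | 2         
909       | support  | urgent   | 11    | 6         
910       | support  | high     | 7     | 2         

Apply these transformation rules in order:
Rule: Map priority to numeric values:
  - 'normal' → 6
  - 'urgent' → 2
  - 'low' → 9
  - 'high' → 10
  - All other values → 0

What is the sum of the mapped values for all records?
67

Step 1: Apply mapping to each record
Step 2: Count by status:
  'normal': 2 records × 6 = 12
  'urgent': 3 records × 2 = 6
  'low': 1 records × 9 = 9
  'high': 4 records × 10 = 40
Step 3: Sum all mapped values = 67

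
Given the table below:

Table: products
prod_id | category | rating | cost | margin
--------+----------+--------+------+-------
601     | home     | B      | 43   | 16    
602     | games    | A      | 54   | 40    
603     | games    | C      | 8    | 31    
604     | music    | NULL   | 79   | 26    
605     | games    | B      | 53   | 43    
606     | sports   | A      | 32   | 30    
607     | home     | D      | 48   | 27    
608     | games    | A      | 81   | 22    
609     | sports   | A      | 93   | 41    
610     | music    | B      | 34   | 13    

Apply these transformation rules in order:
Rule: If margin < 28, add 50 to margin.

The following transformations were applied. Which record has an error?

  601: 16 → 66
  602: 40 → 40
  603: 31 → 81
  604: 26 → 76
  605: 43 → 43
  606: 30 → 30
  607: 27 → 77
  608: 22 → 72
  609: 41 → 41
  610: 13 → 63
Record 603 has an error. The correct transformed value should be 31, not 81.

Step 1: Check each record against the rule
Step 2: Record 603 has margin = 31
Step 3: Since 31 >= 28, the bonus should not have been applied
Step 4: Correct value = 31, but claimed value = 81
Conclusion: Record 603 has the error.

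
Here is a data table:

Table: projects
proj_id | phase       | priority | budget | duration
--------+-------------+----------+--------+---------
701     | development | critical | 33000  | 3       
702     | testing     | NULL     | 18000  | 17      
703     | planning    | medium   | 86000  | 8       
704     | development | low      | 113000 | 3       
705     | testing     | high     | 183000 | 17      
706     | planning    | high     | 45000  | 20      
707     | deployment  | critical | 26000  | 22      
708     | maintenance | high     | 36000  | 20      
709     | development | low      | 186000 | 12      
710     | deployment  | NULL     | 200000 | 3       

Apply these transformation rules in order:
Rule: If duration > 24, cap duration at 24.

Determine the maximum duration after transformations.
22

Step 1: Original maximum duration = 22
Step 2: Check cap of 24 against maximum
Step 3: No records exceed the cap (max 22 <= cap 24), so no capping applies
Step 4: Maximum after transformation = 22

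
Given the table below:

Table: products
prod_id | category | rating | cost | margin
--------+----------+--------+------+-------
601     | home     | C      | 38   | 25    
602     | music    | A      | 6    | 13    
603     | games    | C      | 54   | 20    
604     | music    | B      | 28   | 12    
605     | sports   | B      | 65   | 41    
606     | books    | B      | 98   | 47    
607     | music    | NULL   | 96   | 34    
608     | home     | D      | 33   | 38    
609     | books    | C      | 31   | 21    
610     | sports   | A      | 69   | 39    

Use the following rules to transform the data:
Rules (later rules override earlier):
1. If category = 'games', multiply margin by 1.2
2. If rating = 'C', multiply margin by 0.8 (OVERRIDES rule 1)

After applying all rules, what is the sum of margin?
276.8

Step 1: Rule 2 takes priority for records with rating = 'C'
  - 3 records: 66 × 0.8 = 52.8
Step 2: Rule 1 applies to remaining records with category = 'games'
  - 0 records: 0 × 1.2 = 0.0
Step 3: Other records unchanged: 224
Step 4: Final sum = 52.8 + 0.0 + 224 = 276.8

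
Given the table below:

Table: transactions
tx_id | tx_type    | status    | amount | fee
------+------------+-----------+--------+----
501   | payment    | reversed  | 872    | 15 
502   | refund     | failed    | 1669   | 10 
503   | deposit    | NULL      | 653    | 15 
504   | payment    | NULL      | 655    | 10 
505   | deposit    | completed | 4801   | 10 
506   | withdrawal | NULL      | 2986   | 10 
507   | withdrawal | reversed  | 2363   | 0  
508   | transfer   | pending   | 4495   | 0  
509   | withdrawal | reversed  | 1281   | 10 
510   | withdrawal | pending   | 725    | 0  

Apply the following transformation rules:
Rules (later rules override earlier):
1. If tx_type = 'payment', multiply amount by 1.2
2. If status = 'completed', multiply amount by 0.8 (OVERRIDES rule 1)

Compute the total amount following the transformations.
19845.2

Step 1: Rule 2 takes priority for records with status = 'completed'
  - 1 records: 4801 × 0.8 = 3840.8
Step 2: Rule 1 applies to remaining records with tx_type = 'payment'
  - 2 records: 1527 × 1.2 = 1832.4
Step 3: Other records unchanged: 14172
Step 4: Final sum = 3840.8 + 1832.4 + 14172 = 19845.2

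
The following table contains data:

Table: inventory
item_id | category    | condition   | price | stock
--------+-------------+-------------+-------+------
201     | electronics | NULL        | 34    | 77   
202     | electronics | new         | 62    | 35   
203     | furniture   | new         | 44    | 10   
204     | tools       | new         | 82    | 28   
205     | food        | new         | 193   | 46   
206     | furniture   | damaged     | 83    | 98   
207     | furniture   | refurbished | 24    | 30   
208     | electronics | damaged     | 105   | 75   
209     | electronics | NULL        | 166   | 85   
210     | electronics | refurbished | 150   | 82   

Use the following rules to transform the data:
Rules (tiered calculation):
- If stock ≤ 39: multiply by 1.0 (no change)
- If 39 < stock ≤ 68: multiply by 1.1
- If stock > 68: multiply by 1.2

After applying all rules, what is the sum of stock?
654.0

Step 1: Tier 1 (stock ≤ 39): 4 records, sum = 103 × 1.0 = 103.0
Step 2: Tier 2 (39 < stock ≤ 68): 1 records, sum = 46 × 1.1 = 50.6
Step 3: Tier 3 (stock > 68): 5 records, sum = 417 × 1.2 = 500.4
Step 4: Final sum = 103.0 + 50.6 + 500.4 = 654.0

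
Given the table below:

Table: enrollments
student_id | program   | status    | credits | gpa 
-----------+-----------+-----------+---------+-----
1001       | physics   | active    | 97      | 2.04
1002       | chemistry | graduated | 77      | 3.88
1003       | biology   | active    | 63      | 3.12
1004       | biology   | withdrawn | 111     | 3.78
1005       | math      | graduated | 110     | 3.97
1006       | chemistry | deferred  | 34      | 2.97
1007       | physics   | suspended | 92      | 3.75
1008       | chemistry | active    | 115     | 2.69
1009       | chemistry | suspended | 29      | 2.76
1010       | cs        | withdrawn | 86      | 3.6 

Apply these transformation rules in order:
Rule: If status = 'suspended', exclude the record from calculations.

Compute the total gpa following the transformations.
26.05

Step 1: Identify records where status = 'suspended'
Step 2: The excluded records sum to 6.51
Step 3: Original total gpa = 32.56
Step 4: Remaining total = 32.56 - 6.51 = 26.05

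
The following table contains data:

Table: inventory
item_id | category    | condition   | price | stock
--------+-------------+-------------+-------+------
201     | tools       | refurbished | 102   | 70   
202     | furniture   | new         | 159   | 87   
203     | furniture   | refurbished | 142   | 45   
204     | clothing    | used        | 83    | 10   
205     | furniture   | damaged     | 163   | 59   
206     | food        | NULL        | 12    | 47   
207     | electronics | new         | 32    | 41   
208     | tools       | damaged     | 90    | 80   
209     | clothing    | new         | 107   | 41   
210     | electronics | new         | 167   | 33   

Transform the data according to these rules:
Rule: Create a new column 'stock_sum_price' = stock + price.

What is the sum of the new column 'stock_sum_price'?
1570

Step 1: For each record, compute stock + price
Example calculations:
  70 + 102 = 172
  87 + 159 = 246
  45 + 142 = 187
  ...
Step 2: Sum all derived values
Step 3: Total = 1570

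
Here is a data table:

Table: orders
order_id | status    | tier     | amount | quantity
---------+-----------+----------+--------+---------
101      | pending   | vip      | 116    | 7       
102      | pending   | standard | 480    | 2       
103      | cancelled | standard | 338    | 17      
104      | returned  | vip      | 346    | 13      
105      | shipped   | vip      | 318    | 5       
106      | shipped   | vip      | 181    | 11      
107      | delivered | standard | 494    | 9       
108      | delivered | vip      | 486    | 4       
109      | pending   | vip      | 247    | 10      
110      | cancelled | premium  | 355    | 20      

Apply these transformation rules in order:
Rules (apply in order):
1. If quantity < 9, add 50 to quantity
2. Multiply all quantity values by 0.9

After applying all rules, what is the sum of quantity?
268.2

Step 1: Apply Rule 1 - Add 50 to records with quantity < 9
  - 4 records affected: 18 + (4 × 50) = 218
  - Unaffected records: 80
  - Sum after Rule 1: 298
Step 2: Apply Rule 2 - Multiply all by 0.9
  - 298 × 0.9 = 268.2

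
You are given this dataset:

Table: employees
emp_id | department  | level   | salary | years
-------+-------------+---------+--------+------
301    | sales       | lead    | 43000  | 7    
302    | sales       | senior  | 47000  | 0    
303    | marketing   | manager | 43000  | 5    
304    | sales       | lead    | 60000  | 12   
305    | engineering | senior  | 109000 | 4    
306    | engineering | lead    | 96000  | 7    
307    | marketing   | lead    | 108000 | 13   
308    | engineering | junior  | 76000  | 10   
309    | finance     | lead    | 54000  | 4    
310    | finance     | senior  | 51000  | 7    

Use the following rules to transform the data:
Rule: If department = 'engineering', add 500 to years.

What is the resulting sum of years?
1569

Step 1: Count records where department = 'engineering': 3
Step 2: Total bonus added: 3 × 500 = 1500
Step 3: Original sum of years: 69
Step 4: Final sum = 69 + 1500 = 1569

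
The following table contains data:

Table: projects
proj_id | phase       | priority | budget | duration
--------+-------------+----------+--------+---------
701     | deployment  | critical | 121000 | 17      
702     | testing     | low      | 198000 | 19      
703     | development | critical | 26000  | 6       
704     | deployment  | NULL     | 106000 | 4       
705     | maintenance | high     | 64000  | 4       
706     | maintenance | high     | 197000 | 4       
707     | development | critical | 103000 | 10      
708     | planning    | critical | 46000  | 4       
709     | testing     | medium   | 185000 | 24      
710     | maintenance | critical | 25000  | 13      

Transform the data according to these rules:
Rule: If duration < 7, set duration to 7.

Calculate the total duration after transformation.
118

Step 1: 5 records have duration < 7
Step 2: These records originally summed to 22
Step 3: After setting to minimum: 5 × 7 = 35
Step 4: Unaffected records sum: 83
Step 5: Final sum = 35 + 83 = 118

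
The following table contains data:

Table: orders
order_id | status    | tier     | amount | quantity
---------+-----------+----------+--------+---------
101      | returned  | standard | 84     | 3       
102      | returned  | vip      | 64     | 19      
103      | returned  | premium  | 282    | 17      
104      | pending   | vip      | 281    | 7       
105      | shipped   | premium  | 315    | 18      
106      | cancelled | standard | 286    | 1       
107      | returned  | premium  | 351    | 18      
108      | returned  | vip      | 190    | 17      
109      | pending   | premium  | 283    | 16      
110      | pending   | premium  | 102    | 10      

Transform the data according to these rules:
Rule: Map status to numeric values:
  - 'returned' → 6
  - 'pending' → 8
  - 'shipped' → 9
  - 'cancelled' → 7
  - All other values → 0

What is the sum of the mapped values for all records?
70

Step 1: Apply mapping to each record
Step 2: Count by status:
  'returned': 5 records × 6 = 30
  'pending': 3 records × 8 = 24
  'shipped': 1 records × 9 = 9
  'cancelled': 1 records × 7 = 7
Step 3: Sum all mapped values = 70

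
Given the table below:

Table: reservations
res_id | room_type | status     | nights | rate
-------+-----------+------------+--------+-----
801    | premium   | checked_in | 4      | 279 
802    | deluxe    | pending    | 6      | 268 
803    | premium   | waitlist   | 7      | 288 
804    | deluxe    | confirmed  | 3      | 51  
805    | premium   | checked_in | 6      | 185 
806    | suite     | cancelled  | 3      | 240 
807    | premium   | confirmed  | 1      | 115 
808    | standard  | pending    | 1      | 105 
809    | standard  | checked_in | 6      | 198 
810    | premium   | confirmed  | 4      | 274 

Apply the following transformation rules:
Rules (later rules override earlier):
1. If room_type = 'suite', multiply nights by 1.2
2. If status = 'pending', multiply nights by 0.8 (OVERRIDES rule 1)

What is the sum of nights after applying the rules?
40.2

Step 1: Rule 2 takes priority for records with status = 'pending'
  - 2 records: 7 × 0.8 = 5.6
Step 2: Rule 1 applies to remaining records with room_type = 'suite'
  - 1 records: 3 × 1.2 = 3.6
Step 3: Other records unchanged: 31
Step 4: Final sum = 5.6 + 3.6 + 31 = 40.2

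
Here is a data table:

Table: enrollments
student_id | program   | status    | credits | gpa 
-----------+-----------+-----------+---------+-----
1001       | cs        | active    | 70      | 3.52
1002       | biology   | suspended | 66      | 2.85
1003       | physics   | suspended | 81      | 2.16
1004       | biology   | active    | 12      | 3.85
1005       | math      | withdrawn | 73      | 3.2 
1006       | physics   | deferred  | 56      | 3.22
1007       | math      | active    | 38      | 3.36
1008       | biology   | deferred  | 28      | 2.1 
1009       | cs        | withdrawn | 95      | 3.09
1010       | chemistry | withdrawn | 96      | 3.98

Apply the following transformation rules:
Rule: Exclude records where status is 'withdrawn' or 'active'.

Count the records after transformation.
4

Step 1: Count records to exclude
  - 3 (withdrawn) + 3 (active) = 6 records
Step 2: Total records: 10
Step 3: Remaining = 10 - 6 = 4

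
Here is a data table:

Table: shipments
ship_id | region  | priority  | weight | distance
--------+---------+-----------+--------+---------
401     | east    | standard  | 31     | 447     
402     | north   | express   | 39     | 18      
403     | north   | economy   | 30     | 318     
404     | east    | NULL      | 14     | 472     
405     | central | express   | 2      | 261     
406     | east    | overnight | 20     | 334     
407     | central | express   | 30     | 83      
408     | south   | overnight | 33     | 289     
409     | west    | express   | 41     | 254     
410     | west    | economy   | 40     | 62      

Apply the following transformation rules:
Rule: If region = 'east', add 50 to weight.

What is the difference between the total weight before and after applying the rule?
150

Step 1: Original sum of weight = 280
Step 2: 3 records have region = 'east'
Step 3: Each affected record changes by 50
Step 4: Total change = 3 × 50 = 150
Step 5: New sum = 280 + 150 = 430
Step 6: Difference = |430 - 280| = 150
        (Sum increased by 150)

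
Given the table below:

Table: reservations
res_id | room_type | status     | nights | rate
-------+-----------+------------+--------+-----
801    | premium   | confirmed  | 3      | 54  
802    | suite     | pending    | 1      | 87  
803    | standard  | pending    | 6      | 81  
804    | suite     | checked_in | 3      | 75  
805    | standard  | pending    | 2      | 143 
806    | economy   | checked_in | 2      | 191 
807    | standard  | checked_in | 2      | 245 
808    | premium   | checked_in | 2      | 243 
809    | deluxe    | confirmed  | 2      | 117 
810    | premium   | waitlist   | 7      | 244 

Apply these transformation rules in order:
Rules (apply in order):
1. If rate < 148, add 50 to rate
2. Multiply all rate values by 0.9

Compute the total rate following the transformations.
1602.0

Step 1: Apply Rule 1 - Add 50 to records with rate < 148
  - 6 records affected: 557 + (6 × 50) = 857
  - Unaffected records: 923
  - Sum after Rule 1: 1780
Step 2: Apply Rule 2 - Multiply all by 0.9
  - 1780 × 0.9 = 1602.0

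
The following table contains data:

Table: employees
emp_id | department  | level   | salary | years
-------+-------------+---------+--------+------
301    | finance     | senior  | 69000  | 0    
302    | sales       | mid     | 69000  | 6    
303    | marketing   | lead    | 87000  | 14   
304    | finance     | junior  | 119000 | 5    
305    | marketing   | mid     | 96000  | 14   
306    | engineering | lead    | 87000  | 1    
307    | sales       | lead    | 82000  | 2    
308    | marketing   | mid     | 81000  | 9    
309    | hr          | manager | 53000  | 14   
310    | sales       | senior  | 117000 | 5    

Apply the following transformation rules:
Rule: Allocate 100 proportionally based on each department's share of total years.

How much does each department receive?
engineering: 1.43, finance: 7.14, hr: 20.0, marketing: 52.86, sales: 18.57

Step 1: Calculate total years = 70
Step 2: Calculate each department's proportion:
  engineering: 1/70 = 1.43% → 1.43
  finance: 5/70 = 7.14% → 7.14
  hr: 14/70 = 20.00% → 20.0
  marketing: 37/70 = 52.86% → 52.86
  sales: 13/70 = 18.57% → 18.57
Step 3: Verify: sum of allocations ≈ 100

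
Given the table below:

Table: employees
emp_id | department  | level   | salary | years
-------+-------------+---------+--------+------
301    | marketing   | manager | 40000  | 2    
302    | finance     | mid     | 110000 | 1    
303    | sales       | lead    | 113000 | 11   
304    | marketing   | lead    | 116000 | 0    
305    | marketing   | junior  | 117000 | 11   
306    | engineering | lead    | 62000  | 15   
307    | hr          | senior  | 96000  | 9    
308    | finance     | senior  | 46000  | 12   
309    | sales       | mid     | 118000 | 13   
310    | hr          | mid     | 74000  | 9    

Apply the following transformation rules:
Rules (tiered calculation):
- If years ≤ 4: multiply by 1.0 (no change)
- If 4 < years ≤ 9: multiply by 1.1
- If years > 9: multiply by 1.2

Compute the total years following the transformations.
97.2

Step 1: Tier 1 (years ≤ 4): 3 records, sum = 3 × 1.0 = 3.0
Step 2: Tier 2 (4 < years ≤ 9): 2 records, sum = 18 × 1.1 = 19.8
Step 3: Tier 3 (years > 9): 5 records, sum = 62 × 1.2 = 74.4
Step 4: Final sum = 3.0 + 19.8 + 74.4 = 97.2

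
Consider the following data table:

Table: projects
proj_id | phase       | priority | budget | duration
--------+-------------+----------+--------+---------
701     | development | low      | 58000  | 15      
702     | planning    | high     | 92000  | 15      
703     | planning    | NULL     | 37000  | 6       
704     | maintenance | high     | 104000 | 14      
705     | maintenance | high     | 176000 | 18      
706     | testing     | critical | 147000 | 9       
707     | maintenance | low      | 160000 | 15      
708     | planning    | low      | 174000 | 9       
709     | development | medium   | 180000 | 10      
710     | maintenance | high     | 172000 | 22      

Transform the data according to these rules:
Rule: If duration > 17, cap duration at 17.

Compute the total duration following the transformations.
127

Step 1: 2 records have duration > 17
Step 2: These records originally summed to 40
Step 3: After capping: 2 × 17 = 34
Step 4: Unaffected records sum: 93
Step 5: Final sum = 34 + 93 = 127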